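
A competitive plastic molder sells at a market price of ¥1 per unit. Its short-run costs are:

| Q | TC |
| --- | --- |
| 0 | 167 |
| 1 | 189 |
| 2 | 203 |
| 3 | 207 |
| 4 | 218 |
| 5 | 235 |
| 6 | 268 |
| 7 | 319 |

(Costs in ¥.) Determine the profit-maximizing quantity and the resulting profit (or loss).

Q = 0 (shut down); profit = -¥167

Tabulate TR − TC: Q=0: -167; Q=1: -188; Q=2: -201; Q=3: -204; Q=4: -214; Q=5: -230; Q=6: -262; Q=7: -312.
Profit is highest at Q = 0. Equivalently, the lowest AVC in the table is 51/4 ≈ ¥12.75 at Q = 4, and P = ¥1 falls below it — price never covers variable cost, so the firm shuts down and loses only its fixed cost.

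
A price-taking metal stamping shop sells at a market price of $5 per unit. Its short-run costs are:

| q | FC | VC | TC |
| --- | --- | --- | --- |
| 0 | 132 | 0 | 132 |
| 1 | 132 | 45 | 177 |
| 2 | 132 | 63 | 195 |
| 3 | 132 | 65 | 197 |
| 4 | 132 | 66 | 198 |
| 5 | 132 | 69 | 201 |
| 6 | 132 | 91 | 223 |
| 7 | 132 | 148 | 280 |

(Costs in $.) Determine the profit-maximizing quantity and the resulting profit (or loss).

Tabulate TR − TC: q=0: -132; q=1: -172; q=2: -185; q=3: -182; q=4: -178; q=5: -176; q=6: -193; q=7: -245.
Profit is highest at q = 0. Equivalently, the lowest AVC in the table is 69/5 ≈ $13.80 at q = 5, and P = $5 falls below it — price never covers variable cost, so the firm shuts down and loses only its fixed cost.

q = 0 (shut down); profit = -$132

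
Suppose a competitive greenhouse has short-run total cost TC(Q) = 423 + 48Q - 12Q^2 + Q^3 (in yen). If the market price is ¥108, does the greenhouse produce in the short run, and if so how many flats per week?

Produce at Q = 10

Strip out fixed cost: VC = 48Q - 12Q^2 + Q^3. Then AVC = 48 - 12Q + Q^2 and MC = 48 - 24Q + 3Q^2.
The AVC parabola has its vertex at Q = 12/2 = 6, where AVC = 48 - 12·6 + 6^2 = ¥12.
P = ¥108 exceeds min AVC = ¥12, so the firm stays open.
Set P = MC: 108 = 48 - 24Q + 3Q^2 → -60 - 24Q + 3Q^2 = 0. The roots are Q = -2 and Q = 10; the profit-maximizing output is on the rising part of MC, so Q* = 10.
Check: AVC at Q = 10 is ¥28 ≤ P, so revenue covers variable cost.
Profit = P·Q − TC = 108·10 − 703 = ¥377.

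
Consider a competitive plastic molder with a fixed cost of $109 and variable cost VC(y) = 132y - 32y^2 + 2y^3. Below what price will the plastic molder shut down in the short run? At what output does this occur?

$4 per unit, at y = 8

Short-run supply begins at min AVC. From VC = 132y - 32y^2 + 2y^3, AVC = 132 - 32y + 2y^2.
At the minimum of AVC, MC = AVC. MC = 132 - 64y + 6y^2; setting MC = AVC gives 4y^2 - 32y = 0, so y = 8. min AVC = 4.
The firm shuts down for any P below $4.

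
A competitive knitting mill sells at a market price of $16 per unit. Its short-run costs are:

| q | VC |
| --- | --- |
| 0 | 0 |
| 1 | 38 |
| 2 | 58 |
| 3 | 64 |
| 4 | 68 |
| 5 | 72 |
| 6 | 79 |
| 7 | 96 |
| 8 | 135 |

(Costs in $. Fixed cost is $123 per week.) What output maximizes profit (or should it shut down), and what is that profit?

Compute π = P·q − TC at each output: q=0: -123; q=1: -145; q=2: -149; q=3: -139; q=4: -127; q=5: -115; q=6: -106; q=7: -107; q=8: -130.
Profit is maximized at q = 6. AVC there is 79/6 = $13.17 ≤ P, so producing beats shutting down (which would give -$123).

q = 6; profit = -$106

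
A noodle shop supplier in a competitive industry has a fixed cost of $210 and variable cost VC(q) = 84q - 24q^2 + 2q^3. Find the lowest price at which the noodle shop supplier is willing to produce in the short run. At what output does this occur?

$12 per unit, at q = 6

The firm shuts down when price falls below the minimum of average variable cost. AVC = VC/q = 84 - 24q + 2q^2.
dAVC/dq = -24 + 4q = 0 gives q = 6. min AVC = 84 - 24·6 + 2·6^2 = 12.
So the shutdown price is $12.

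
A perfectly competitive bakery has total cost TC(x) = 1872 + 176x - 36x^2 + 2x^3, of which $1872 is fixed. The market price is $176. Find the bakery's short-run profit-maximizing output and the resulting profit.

AVC = 176 - 36x + 2x^2 has its minimum $14 at x = 9; price $176 clears that bar, so the firm operates.
MC = 176 - 72x + 6x^2. Setting P = MC and taking the root on the rising branch gives x* = 12.
TR = 176·12 = 2112. TC = 1872 + 384 = 2256. Profit = 2112 − 2256 = -$144.
That loss of $144 beats the $1872 the firm would lose by shutting down; producing recovers $1728 of fixed cost.

Profit = -$144 at x = 12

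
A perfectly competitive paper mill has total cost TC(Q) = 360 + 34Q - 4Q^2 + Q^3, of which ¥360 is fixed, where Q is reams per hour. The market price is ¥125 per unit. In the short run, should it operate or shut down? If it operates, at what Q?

Produce at Q = 7

Variable cost is VC = 34Q - 4Q^2 + Q^3, so AVC = VC/Q = 34 - 4Q + Q^2 and MC = dTC/dQ = 34 - 8Q + 3Q^2.
AVC hits its minimum where MC = AVC, at Q = 2, giving min AVC = 34 - 4·2 + 2^2 = ¥30.
Because ¥125 ≥ ¥30, revenue can cover variable cost; the firm operates.
P = MC gives -91 - 8Q + 3Q^2 = 0, with roots -13/3 and 7. Take the larger (rising MC): Q* = 7.
Check: AVC at Q = 7 is ¥55 ≤ P, so revenue covers variable cost.
Profit = P·Q − TC = 125·7 − 745 = ¥130.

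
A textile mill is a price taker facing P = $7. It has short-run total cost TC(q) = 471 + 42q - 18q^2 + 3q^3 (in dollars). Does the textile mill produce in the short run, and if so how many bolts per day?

Shut down

Variable cost is VC = 42q - 18q^2 + 3q^3, so AVC = VC/q = 42 - 18q + 3q^2 and MC = dTC/dq = 42 - 36q + 9q^2.
AVC hits its minimum where MC = AVC, at q = 3, giving min AVC = 42 - 18·3 + 3·3^2 = $15.
With P < min AVC ($7 < $15), every unit sold adds to the loss.
The firm minimizes its loss by shutting down and losing only its fixed cost of $471.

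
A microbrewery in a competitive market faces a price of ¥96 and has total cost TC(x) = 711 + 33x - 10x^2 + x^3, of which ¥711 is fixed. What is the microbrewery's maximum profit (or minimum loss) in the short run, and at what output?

AVC = 33 - 10x + x^2 has its minimum ¥8 at x = 5; price ¥96 clears that bar, so the firm operates.
With MC = 33 - 20x + 3x^2, P = MC on the upward-sloping part at x* = 9.
TR = 96·9 = 864. TC = 711 + 216 = 927. Profit = 864 − 927 = -¥63.
That loss of ¥63 beats the ¥711 the firm would lose by shutting down; producing recovers ¥648 of fixed cost.

Profit = -¥63 at x = 9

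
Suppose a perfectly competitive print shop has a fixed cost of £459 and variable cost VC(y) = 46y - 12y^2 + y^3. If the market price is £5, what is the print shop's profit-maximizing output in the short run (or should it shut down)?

Shut down

Strip out fixed cost: VC = 46y - 12y^2 + y^3. Then AVC = 46 - 12y + y^2 and MC = 46 - 24y + 3y^2.
AVC is minimized where dAVC/dy = -12 + 2y = 0, at y = 6; min AVC = 46 - 12·6 + 6^2 = £10.
P = £5 lies below min AVC = £10; no output level covers variable cost.
Shutting down limits the loss to fixed cost, £459.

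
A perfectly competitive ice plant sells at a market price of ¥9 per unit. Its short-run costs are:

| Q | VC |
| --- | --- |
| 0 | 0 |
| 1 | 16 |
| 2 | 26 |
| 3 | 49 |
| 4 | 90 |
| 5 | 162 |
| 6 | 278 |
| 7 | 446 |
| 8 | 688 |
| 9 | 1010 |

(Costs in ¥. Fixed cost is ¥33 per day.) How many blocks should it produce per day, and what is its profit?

Q = 0 (shut down); profit = -¥33

Tabulate TR − TC: Q=0: -33; Q=1: -40; Q=2: -41; Q=3: -55; Q=4: -87; Q=5: -150; Q=6: -257; Q=7: -416; Q=8: -649; Q=9: -962.
Profit is highest at Q = 0. Equivalently, the lowest AVC in the table is 26/2 ≈ ¥13 at Q = 2, and P = ¥9 falls below it — price never covers variable cost, so the firm shuts down and loses only its fixed cost.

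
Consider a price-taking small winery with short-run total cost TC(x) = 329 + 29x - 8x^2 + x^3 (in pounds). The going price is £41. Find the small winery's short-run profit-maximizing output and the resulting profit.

Profit = -£185 at x = 6

AVC = 29 - 8x + x^2 has its minimum £13 at x = 4; price £41 clears that bar, so the firm operates.
With MC = 29 - 16x + 3x^2, P = MC on the upward-sloping part at x* = 6.
TR = 41·6 = 246. TC = 329 + 102 = 431. Profit = 246 − 431 = -£185.
By producing, the firm covers all variable cost plus £144 of fixed cost; shutting down would lose the full £329.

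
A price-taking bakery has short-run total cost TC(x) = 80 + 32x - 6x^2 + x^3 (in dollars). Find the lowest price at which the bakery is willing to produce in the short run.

$23 per unit

The shutdown price is the minimum of AVC. VC = 32x - 6x^2 + x^3, so AVC = 32 - 6x + x^2.
dAVC/dx = -6 + 2x = 0 gives x = 3. min AVC = 32 - 6·3 + 3^2 = 23.
The firm shuts down for any P below $23.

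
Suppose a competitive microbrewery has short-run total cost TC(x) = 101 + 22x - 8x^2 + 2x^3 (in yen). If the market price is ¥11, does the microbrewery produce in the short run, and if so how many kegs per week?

Variable cost is VC = 22x - 8x^2 + 2x^3, so AVC = VC/x = 22 - 8x + 2x^2 and MC = dTC/dx = 22 - 16x + 6x^2.
AVC hits its minimum where MC = AVC, at x = 2, giving min AVC = 22 - 8·2 + 2·2^2 = ¥14.
Since P = ¥11 < min AVC = ¥14, price fails to cover variable cost at any output.
Shutting down limits the loss to fixed cost, ¥101.

Shut down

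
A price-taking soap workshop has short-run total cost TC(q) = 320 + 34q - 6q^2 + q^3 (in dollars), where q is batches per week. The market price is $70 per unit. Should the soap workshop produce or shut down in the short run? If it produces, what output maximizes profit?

Produce at q = 6

From TC, MC = TC'(q) = 34 - 12q + 3q^2 and AVC = VC/q = 34 - 6q + q^2.
AVC is minimized where dAVC/dq = -6 + 2q = 0, at q = 3; min AVC = 34 - 6·3 + 3^2 = $25.
Because $70 ≥ $25, revenue can cover variable cost; the firm operates.
P = MC gives -36 - 12q + 3q^2 = 0, with roots -2 and 6. Take the larger (rising MC): q* = 6.
Check: AVC at q = 6 is $34 ≤ P, so revenue covers variable cost.
Profit = P·q − TC = 70·6 − 524 = -$104, a loss, but smaller than the $320 fixed cost the firm would lose by shutting down.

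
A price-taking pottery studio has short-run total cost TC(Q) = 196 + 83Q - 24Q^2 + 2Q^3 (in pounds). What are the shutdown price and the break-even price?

AVC = 83 - 24Q + 2Q^2; minimized at Q = 6, giving min AVC = £11. That is the shutdown price.
ATC = 196/Q + 83 - 24Q + 2Q^2. Setting dATC/dQ = −196/Q^2 − 24 + 4Q = 0 gives Q = 7 (since 4·7^3 − 24·7^2 = 196).
min ATC = 196/7 + 83 − 24·7 + 2·7^2 = £41. That is the break-even price.
For £11 ≤ P < £41 the firm produces at a loss; below £11 it shuts down.

Shutdown price = £11; break-even price = £41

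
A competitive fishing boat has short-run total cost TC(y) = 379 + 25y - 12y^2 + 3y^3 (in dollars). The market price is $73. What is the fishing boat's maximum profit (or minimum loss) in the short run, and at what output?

Profit = -$187 at y = 4

AVC = 25 - 12y + 3y^2; min AVC = $13 at y = 2. Since P = $73 ≥ min AVC, the firm produces.
MC = 25 - 24y + 9y^2. Setting P = MC and taking the root on the rising branch gives y* = 4.
TR = 73·4 = 292. TC = 379 + 100 = 479. Profit = 292 − 479 = -$187.
By producing, the firm covers all variable cost plus $192 of fixed cost; shutting down would lose the full $379.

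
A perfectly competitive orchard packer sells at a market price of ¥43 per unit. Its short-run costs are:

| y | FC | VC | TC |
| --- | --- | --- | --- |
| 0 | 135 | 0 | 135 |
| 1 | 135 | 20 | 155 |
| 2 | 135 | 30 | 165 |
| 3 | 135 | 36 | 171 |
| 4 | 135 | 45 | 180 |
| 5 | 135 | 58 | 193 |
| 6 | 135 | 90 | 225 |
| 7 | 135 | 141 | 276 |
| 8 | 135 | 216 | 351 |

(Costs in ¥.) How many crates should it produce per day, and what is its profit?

y = 6; profit = ¥33

Tabulate TR − TC: y=0: -135; y=1: -112; y=2: -79; y=3: -42; y=4: -8; y=5: 22; y=6: 33; y=7: 25; y=8: -7.
Profit is maximized at y = 6. AVC there is 90/6 = ¥15 ≤ P, so producing beats shutting down (which would give -¥135).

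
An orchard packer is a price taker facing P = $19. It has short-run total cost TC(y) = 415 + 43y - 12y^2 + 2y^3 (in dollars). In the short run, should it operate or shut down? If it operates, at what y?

Shut down

Strip out fixed cost: VC = 43y - 12y^2 + 2y^3. Then AVC = 43 - 12y + 2y^2 and MC = 43 - 24y + 6y^2.
The AVC parabola has its vertex at y = 12/4 = 3, where AVC = 43 - 12·3 + 2·3^2 = $25.
Since P = $19 < min AVC = $25, price fails to cover variable cost at any output.
Shutting down limits the loss to fixed cost, $415.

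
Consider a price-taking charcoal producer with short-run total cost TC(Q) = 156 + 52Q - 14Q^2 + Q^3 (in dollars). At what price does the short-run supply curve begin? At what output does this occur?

$3 per unit, at Q = 7

The shutdown price is the minimum of AVC. VC = 52Q - 14Q^2 + Q^3, so AVC = 52 - 14Q + Q^2.
At the minimum of AVC, MC = AVC. MC = 52 - 28Q + 3Q^2; setting MC = AVC gives 2Q^2 - 14Q = 0, so Q = 7. min AVC = 3.
The firm shuts down for any P below $3.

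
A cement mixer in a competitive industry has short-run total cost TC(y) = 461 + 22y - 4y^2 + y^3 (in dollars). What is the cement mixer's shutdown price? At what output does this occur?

$18 per unit, at y = 2

Short-run supply begins at min AVC. From VC = 22y - 4y^2 + y^3, AVC = 22 - 4y + y^2.
At the minimum of AVC, MC = AVC. MC = 22 - 8y + 3y^2; setting MC = AVC gives 2y^2 - 4y = 0, so y = 2. min AVC = 18.
For P < $18 the firm produces nothing.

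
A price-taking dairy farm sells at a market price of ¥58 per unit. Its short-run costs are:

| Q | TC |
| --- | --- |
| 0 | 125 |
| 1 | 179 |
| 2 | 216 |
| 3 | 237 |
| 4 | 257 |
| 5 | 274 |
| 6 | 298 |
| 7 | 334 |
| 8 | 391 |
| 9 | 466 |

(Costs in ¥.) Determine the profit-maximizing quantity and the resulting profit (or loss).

Profit at each row (π = 58Q − TC): Q=0: -125; Q=1: -121; Q=2: -100; Q=3: -63; Q=4: -25; Q=5: 16; Q=6: 50; Q=7: 72; Q=8: 73; Q=9: 56.
Profit is maximized at Q = 8. AVC there is 266/8 = ¥33.25 ≤ P, so producing beats shutting down (which would give -¥125).

Q = 8; profit = ¥73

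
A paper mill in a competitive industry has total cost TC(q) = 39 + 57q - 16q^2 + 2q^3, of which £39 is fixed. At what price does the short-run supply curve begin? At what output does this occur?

£25 per unit, at q = 4

Short-run supply begins at min AVC. From VC = 57q - 16q^2 + 2q^3, AVC = 57 - 16q + 2q^2.
dAVC/dq = -16 + 4q = 0 gives q = 4. min AVC = 57 - 16·4 + 2·4^2 = 25.
For P < £25 the firm produces nothing.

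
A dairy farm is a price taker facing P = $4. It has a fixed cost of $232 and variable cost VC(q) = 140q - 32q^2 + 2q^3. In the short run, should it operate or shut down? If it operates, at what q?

Strip out fixed cost: VC = 140q - 32q^2 + 2q^3. Then AVC = 140 - 32q + 2q^2 and MC = 140 - 64q + 6q^2.
The AVC parabola has its vertex at q = 32/4 = 8, where AVC = 140 - 32·8 + 2·8^2 = $12.
With P < min AVC ($4 < $12), every unit sold adds to the loss.
Best response: produce nothing and absorb the $232 fixed cost.

Shut down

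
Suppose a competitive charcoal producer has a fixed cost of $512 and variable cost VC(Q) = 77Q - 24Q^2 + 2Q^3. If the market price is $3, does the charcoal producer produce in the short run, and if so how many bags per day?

Variable cost is VC = 77Q - 24Q^2 + 2Q^3, so AVC = VC/Q = 77 - 24Q + 2Q^2 and MC = dTC/dQ = 77 - 48Q + 6Q^2.
AVC hits its minimum where MC = AVC, at Q = 6, giving min AVC = 77 - 24·6 + 2·6^2 = $5.
With P < min AVC ($3 < $5), every unit sold adds to the loss.
Shutting down limits the loss to fixed cost, $512.

Shut down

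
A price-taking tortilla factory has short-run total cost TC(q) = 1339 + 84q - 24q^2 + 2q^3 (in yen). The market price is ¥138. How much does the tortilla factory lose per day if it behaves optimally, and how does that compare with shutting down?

Profit = -¥367 at q = 9

AVC = 84 - 24q + 2q^2; min AVC = ¥12 at q = 6. Since P = ¥138 ≥ min AVC, the firm produces.
MC = 84 - 48q + 6q^2. Setting P = MC and taking the root on the rising branch gives q* = 9.
TR = 138·9 = 1242. TC = 1339 + 270 = 1609. Profit = 1242 − 1609 = -¥367.
That loss of ¥367 beats the ¥1339 the firm would lose by shutting down; producing recovers ¥972 of fixed cost.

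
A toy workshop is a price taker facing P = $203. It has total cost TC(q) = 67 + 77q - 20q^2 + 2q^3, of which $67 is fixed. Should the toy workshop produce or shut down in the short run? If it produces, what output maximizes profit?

Strip out fixed cost: VC = 77q - 20q^2 + 2q^3. Then AVC = 77 - 20q + 2q^2 and MC = 77 - 40q + 6q^2.
AVC hits its minimum where MC = AVC, at q = 5, giving min AVC = 77 - 20·5 + 2·5^2 = $27.
P = $203 exceeds min AVC = $27, so the firm stays open.
Set P = MC: 203 = 77 - 40q + 6q^2 → -126 - 40q + 6q^2 = 0. The roots are q = -7/3 and q = 9; the profit-maximizing output is on the rising part of MC, so q* = 9.
Check: AVC at q = 9 is $59 ≤ P, so revenue covers variable cost.
Profit = P·q − TC = 203·9 − 598 = $1229.

Produce at q = 9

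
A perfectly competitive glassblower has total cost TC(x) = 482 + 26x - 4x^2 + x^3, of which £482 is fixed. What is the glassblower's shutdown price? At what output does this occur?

The firm shuts down when price falls below the minimum of average variable cost. AVC = VC/x = 26 - 4x + x^2.
dAVC/dx = -4 + 2x = 0 gives x = 2. min AVC = 26 - 4·2 + 2^2 = 22.
So the shutdown price is £22.

£22 per unit, at x = 2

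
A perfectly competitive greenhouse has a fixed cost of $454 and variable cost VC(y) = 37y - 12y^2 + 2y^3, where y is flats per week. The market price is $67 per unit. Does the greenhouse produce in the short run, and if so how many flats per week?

Variable cost is VC = 37y - 12y^2 + 2y^3, so AVC = VC/y = 37 - 12y + 2y^2 and MC = dTC/dy = 37 - 24y + 6y^2.
The AVC parabola has its vertex at y = 12/4 = 3, where AVC = 37 - 12·3 + 2·3^2 = $19.
Because $67 ≥ $19, revenue can cover variable cost; the firm operates.
P = MC gives -30 - 24y + 6y^2 = 0, with roots -1 and 5. Take the larger (rising MC): y* = 5.
Check: AVC at y = 5 is $27 ≤ P, so revenue covers variable cost.
Profit = P·y − TC = 67·5 − 589 = -$254, a loss, but smaller than the $454 fixed cost the firm would lose by shutting down.

Produce at y = 5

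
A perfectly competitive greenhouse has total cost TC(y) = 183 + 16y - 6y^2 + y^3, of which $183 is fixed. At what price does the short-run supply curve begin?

The firm shuts down when price falls below the minimum of average variable cost. AVC = VC/y = 16 - 6y + y^2.
At the minimum of AVC, MC = AVC. MC = 16 - 12y + 3y^2; setting MC = AVC gives 2y^2 - 6y = 0, so y = 3. min AVC = 7.
The firm shuts down for any P below $7.

$7 per unit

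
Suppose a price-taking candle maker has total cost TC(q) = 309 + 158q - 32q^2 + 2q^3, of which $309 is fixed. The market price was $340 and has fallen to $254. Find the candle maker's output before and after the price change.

Output falls from 13 to 12

AVC = 158 - 32q + 2q^2, minimized at q = 8 where min AVC = $30. MC = 158 - 64q + 6q^2.
At P = $340 ≥ min AVC, set P = MC on the rising branch: q = 13.
At P = $254 ≥ min AVC, set P = MC: q = 12. The firm stays open but cuts output.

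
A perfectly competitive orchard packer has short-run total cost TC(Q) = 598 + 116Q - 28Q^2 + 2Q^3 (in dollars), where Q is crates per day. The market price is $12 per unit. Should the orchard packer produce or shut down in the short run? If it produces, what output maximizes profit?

Strip out fixed cost: VC = 116Q - 28Q^2 + 2Q^3. Then AVC = 116 - 28Q + 2Q^2 and MC = 116 - 56Q + 6Q^2.
The AVC parabola has its vertex at Q = 28/4 = 7, where AVC = 116 - 28·7 + 2·7^2 = $18.
Since P = $12 < min AVC = $18, price fails to cover variable cost at any output.
Shutting down limits the loss to fixed cost, $598.

Shut down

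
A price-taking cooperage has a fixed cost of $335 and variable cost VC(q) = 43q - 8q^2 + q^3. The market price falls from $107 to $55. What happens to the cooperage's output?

Output falls from 8 to 6

AVC = 43 - 8q + q^2, minimized at q = 4 where min AVC = $27. MC = 43 - 16q + 3q^2.
With P = $107 above the shutdown price, P = MC gives q = 8.
At P = $55 ≥ min AVC, set P = MC: q = 6. The firm stays open but cuts output.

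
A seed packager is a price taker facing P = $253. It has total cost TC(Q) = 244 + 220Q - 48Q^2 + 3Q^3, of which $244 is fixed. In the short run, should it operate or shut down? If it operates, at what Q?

Produce at Q = 11

From TC, MC = TC'(Q) = 220 - 96Q + 9Q^2 and AVC = VC/Q = 220 - 48Q + 3Q^2.
The AVC parabola has its vertex at Q = 48/6 = 8, where AVC = 220 - 48·8 + 3·8^2 = $28.
Because $253 ≥ $28, revenue can cover variable cost; the firm operates.
Set P = MC: 253 = 220 - 96Q + 9Q^2 → -33 - 96Q + 9Q^2 = 0. The roots are Q = -1/3 and Q = 11; the profit-maximizing output is on the rising part of MC, so Q* = 11.
Check: AVC at Q = 11 is $55 ≤ P, so revenue covers variable cost.
Profit = P·Q − TC = 253·11 − 849 = $1934.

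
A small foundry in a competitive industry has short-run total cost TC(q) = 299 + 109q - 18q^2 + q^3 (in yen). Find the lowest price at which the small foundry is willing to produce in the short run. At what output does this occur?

Short-run supply begins at min AVC. From VC = 109q - 18q^2 + q^3, AVC = 109 - 18q + q^2.
At the minimum of AVC, MC = AVC. MC = 109 - 36q + 3q^2; setting MC = AVC gives 2q^2 - 18q = 0, so q = 9. min AVC = 28.
So the shutdown price is ¥28.

¥28 per unit, at q = 9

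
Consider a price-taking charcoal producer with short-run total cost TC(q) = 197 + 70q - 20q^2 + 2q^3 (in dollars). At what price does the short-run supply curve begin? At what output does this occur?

The shutdown price is the minimum of AVC. VC = 70q - 20q^2 + 2q^3, so AVC = 70 - 20q + 2q^2.
dAVC/dq = -20 + 4q = 0 gives q = 5. min AVC = 70 - 20·5 + 2·5^2 = 20.
For P < $20 the firm produces nothing.

$20 per unit, at q = 5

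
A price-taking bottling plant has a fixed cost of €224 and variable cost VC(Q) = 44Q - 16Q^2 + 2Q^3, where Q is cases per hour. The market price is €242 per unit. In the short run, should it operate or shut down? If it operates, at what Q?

Strip out fixed cost: VC = 44Q - 16Q^2 + 2Q^3. Then AVC = 44 - 16Q + 2Q^2 and MC = 44 - 32Q + 6Q^2.
The AVC parabola has its vertex at Q = 16/4 = 4, where AVC = 44 - 16·4 + 2·4^2 = €12.
Because €242 ≥ €12, revenue can cover variable cost; the firm operates.
Solving P = MC: -198 - 32Q + 6Q^2 = 0 ⇒ Q = -11/3 or 9. On the upward-sloping branch, Q* = 9.
Check: AVC at Q = 9 is €62 ≤ P, so revenue covers variable cost.
Profit = P·Q − TC = 242·9 − 782 = €1396.

Produce at Q = 9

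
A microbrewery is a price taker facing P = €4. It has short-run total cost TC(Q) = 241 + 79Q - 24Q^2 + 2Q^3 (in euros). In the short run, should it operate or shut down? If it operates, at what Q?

Shut down

Strip out fixed cost: VC = 79Q - 24Q^2 + 2Q^3. Then AVC = 79 - 24Q + 2Q^2 and MC = 79 - 48Q + 6Q^2.
AVC hits its minimum where MC = AVC, at Q = 6, giving min AVC = 79 - 24·6 + 2·6^2 = €7.
Since P = €4 < min AVC = €7, price fails to cover variable cost at any output.
Shutting down limits the loss to fixed cost, €241.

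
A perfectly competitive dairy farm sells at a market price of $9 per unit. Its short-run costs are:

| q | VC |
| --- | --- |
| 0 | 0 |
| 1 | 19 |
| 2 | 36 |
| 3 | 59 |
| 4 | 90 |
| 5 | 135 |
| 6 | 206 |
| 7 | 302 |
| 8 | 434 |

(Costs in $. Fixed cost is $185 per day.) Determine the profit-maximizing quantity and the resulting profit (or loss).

Profit at each row (π = 9q − TC): q=0: -185; q=1: -195; q=2: -203; q=3: -217; q=4: -239; q=5: -275; q=6: -337; q=7: -424; q=8: -547.
Profit is highest at q = 0. Equivalently, the lowest AVC in the table is 36/2 ≈ $18 at q = 2, and P = $9 falls below it — price never covers variable cost, so the firm shuts down and loses only its fixed cost.

q = 0 (shut down); profit = -$185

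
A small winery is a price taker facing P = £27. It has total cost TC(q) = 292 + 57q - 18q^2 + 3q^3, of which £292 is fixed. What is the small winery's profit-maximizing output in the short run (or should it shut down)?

Shut down

Strip out fixed cost: VC = 57q - 18q^2 + 3q^3. Then AVC = 57 - 18q + 3q^2 and MC = 57 - 36q + 9q^2.
The AVC parabola has its vertex at q = 18/6 = 3, where AVC = 57 - 18·3 + 3·3^2 = £30.
Since P = £27 < min AVC = £30, price fails to cover variable cost at any output.
Shutting down limits the loss to fixed cost, £292.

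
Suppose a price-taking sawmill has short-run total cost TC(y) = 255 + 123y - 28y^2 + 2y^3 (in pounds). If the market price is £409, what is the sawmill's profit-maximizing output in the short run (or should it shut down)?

Variable cost is VC = 123y - 28y^2 + 2y^3, so AVC = VC/y = 123 - 28y + 2y^2 and MC = dTC/dy = 123 - 56y + 6y^2.
AVC hits its minimum where MC = AVC, at y = 7, giving min AVC = 123 - 28·7 + 2·7^2 = £25.
Because £409 ≥ £25, revenue can cover variable cost; the firm operates.
Set P = MC: 409 = 123 - 56y + 6y^2 → -286 - 56y + 6y^2 = 0. The roots are y = -11/3 and y = 13; the profit-maximizing output is on the rising part of MC, so y* = 13.
Check: AVC at y = 13 is £97 ≤ P, so revenue covers variable cost.
Profit = P·y − TC = 409·13 − 1516 = £3801.

Produce at y = 13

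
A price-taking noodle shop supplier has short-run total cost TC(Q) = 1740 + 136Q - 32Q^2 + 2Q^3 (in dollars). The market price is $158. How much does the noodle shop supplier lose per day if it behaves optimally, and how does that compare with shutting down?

Profit = -$288 at Q = 11

AVC = 136 - 32Q + 2Q^2; min AVC = $8 at Q = 8. Since P = $158 ≥ min AVC, the firm produces.
With MC = 136 - 64Q + 6Q^2, P = MC on the upward-sloping part at Q* = 11.
TR = 158·11 = 1738. TC = 1740 + 286 = 2026. Profit = 1738 − 2026 = -$288.
Shutting down would mean losing the fixed cost of $1740, so operating at a loss of $288 is better by $1452.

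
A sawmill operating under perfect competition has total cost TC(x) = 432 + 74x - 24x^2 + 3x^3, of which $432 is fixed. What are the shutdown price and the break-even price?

AVC = 74 - 24x + 3x^2; minimized at x = 4, giving min AVC = $26. That is the shutdown price.
ATC = 432/x + 74 - 24x + 3x^2. Setting dATC/dx = −432/x^2 − 24 + 6x = 0 gives x = 6 (since 6·6^3 − 24·6^2 = 432).
min ATC = 432/6 + 74 − 24·6 + 3·6^2 = $110. That is the break-even price.
Between these two prices the firm operates at a loss; above $110 it earns a profit.

Shutdown price = $26; break-even price = $110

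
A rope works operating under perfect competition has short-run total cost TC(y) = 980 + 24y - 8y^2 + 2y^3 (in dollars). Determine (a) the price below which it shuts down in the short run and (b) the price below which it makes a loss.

AVC = 24 - 8y + 2y^2; minimized at y = 2, giving min AVC = $16. That is the shutdown price.
ATC = 980/y + 24 - 8y + 2y^2. Setting dATC/dy = −980/y^2 − 8 + 4y = 0 gives y = 7 (since 4·7^3 − 8·7^2 = 980).
min ATC = 980/7 + 24 − 8·7 + 2·7^2 = $206. That is the break-even price.
For $16 ≤ P < $206 the firm produces at a loss; below $16 it shuts down.

Shutdown price = $16; break-even price = $206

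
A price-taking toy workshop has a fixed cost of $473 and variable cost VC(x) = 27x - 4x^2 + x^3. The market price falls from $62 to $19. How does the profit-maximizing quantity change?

Output falls from 5 to 0 (the firm shuts down)

MC = 27 - 8x + 3x^2; the shutdown threshold is min AVC = $23 (at x = 2).
At P = $62 ≥ min AVC, set P = MC on the rising branch: x = 5.
At P = $19 < min AVC = $23, price no longer covers variable cost at any output, so the firm shuts down: x = 0.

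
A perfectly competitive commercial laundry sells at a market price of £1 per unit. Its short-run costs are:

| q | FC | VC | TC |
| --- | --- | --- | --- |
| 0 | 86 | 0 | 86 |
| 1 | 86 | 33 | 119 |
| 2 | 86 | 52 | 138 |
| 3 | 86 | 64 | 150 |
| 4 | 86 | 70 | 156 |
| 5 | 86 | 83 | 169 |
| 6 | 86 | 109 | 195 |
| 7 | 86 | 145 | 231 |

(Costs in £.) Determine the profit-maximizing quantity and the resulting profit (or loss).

q = 0 (shut down); profit = -£86

Tabulate TR − TC: q=0: -86; q=1: -118; q=2: -136; q=3: -147; q=4: -152; q=5: -164; q=6: -189; q=7: -224.
Profit is highest at q = 0. Equivalently, the lowest AVC in the table is 83/5 ≈ £16.60 at q = 5, and P = £1 falls below it — price never covers variable cost, so the firm shuts down and loses only its fixed cost.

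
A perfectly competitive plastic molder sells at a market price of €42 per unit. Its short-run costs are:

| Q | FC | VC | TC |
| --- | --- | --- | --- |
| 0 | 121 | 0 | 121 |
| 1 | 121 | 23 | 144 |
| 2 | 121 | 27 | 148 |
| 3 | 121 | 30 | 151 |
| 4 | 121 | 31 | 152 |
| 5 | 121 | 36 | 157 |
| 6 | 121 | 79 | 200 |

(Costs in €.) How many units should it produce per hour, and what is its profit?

Tabulate TR − TC: Q=0: -121; Q=1: -102; Q=2: -64; Q=3: -25; Q=4: 16; Q=5: 53; Q=6: 52.
Profit is maximized at Q = 5. AVC there is 36/5 = €7.20 ≤ P, so producing beats shutting down (which would give -€121).

Q = 5; profit = €53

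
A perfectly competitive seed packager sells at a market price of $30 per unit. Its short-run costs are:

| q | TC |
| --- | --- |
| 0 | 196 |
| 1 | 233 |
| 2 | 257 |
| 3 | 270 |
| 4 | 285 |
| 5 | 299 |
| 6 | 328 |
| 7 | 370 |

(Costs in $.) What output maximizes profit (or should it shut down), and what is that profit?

q = 6; profit = -$148

Tabulate TR − TC: q=0: -196; q=1: -203; q=2: -197; q=3: -180; q=4: -165; q=5: -149; q=6: -148; q=7: -160.
Profit is maximized at q = 6. AVC there is 132/6 = $22 ≤ P, so producing beats shutting down (which would give -$196).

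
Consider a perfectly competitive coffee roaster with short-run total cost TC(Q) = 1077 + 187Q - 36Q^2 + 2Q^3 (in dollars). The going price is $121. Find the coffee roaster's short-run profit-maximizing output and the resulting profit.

Profit = -$109 at Q = 11

AVC = 187 - 36Q + 2Q^2 has its minimum $25 at Q = 9; price $121 clears that bar, so the firm operates.
With MC = 187 - 72Q + 6Q^2, P = MC on the upward-sloping part at Q* = 11.
TR = 121·11 = 1331. TC = 1077 + 363 = 1440. Profit = 1331 − 1440 = -$109.
That loss of $109 beats the $1077 the firm would lose by shutting down; producing recovers $968 of fixed cost.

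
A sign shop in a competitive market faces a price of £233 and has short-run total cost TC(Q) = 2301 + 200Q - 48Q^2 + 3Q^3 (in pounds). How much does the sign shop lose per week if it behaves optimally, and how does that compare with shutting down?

Profit = -£123 at Q = 11

AVC = 200 - 48Q + 3Q^2; min AVC = £8 at Q = 8. Since P = £233 ≥ min AVC, the firm produces.
MC = 200 - 96Q + 9Q^2. Setting P = MC and taking the root on the rising branch gives Q* = 11.
TR = 233·11 = 2563. TC = 2301 + 385 = 2686. Profit = 2563 − 2686 = -£123.
By producing, the firm covers all variable cost plus £2178 of fixed cost; shutting down would lose the full £2301.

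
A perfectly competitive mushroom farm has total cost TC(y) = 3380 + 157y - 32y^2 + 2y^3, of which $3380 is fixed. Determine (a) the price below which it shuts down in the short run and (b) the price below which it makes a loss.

Shutdown price = $29; break-even price = $339

Shutdown price = min AVC. AVC = 157 - 32y + 2y^2, with vertex at y = 8 and minimum $29.
ATC = 3380/y + 157 - 32y + 2y^2. Setting dATC/dy = −3380/y^2 − 32 + 4y = 0 gives y = 13 (since 4·13^3 − 32·13^2 = 3380).
min ATC = 3380/13 + 157 − 32·13 + 2·13^2 = $339. That is the break-even price.
Between these two prices the firm operates at a loss; above $339 it earns a profit.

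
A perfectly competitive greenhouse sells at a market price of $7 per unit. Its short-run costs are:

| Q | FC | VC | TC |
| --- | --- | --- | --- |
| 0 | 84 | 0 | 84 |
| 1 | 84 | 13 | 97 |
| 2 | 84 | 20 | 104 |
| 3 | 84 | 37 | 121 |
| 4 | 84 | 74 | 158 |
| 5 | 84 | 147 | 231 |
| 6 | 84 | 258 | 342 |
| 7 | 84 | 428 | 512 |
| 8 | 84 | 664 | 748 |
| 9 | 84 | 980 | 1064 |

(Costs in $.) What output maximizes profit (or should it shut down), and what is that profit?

Q = 0 (shut down); profit = -$84

Compute π = P·Q − TC at each output: Q=0: -84; Q=1: -90; Q=2: -90; Q=3: -100; Q=4: -130; Q=5: -196; Q=6: -300; Q=7: -463; Q=8: -692; Q=9: -1001.
Profit is highest at Q = 0. Equivalently, the lowest AVC in the table is 20/2 ≈ $10 at Q = 2, and P = $7 falls below it — price never covers variable cost, so the firm shuts down and loses only its fixed cost.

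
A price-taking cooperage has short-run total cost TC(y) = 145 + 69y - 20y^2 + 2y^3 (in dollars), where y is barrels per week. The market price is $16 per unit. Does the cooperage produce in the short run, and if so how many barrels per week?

From TC, MC = TC'(y) = 69 - 40y + 6y^2 and AVC = VC/y = 69 - 20y + 2y^2.
AVC is minimized where dAVC/dy = -20 + 4y = 0, at y = 5; min AVC = 69 - 20·5 + 2·5^2 = $19.
With P < min AVC ($16 < $19), every unit sold adds to the loss.
The firm minimizes its loss by shutting down and losing only its fixed cost of $145.

Shut down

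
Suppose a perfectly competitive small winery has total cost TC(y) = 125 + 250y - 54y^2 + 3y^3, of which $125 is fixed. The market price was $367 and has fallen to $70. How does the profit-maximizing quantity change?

Output falls from 13 to 10

AVC = 250 - 54y + 3y^2, minimized at y = 9 where min AVC = $7. MC = 250 - 108y + 9y^2.
At P = $367 ≥ min AVC, set P = MC on the rising branch: y = 13.
At P = $70 ≥ min AVC, set P = MC: y = 10. The firm stays open but cuts output.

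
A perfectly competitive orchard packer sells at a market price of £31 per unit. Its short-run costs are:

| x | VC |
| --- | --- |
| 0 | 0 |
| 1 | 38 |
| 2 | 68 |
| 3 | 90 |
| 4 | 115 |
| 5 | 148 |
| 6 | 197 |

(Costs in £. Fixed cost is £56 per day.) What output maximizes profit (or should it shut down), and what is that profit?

Compute π = P·x − TC at each output: x=0: -56; x=1: -63; x=2: -62; x=3: -53; x=4: -47; x=5: -49; x=6: -67.
Profit is maximized at x = 4. AVC there is 115/4 = £28.75 ≤ P, so producing beats shutting down (which would give -£56).

x = 4; profit = -£47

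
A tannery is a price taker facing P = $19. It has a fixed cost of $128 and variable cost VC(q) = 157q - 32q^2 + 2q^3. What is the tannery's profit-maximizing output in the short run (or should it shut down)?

Shut down

Variable cost is VC = 157q - 32q^2 + 2q^3, so AVC = VC/q = 157 - 32q + 2q^2 and MC = dTC/dq = 157 - 64q + 6q^2.
The AVC parabola has its vertex at q = 32/4 = 8, where AVC = 157 - 32·8 + 2·8^2 = $29.
P = $19 lies below min AVC = $29; no output level covers variable cost.
Best response: produce nothing and absorb the $128 fixed cost.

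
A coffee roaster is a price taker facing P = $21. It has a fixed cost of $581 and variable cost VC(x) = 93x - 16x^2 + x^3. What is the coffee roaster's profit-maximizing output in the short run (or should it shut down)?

From TC, MC = TC'(x) = 93 - 32x + 3x^2 and AVC = VC/x = 93 - 16x + x^2.
AVC hits its minimum where MC = AVC, at x = 8, giving min AVC = 93 - 16·8 + 8^2 = $29.
Since P = $21 < min AVC = $29, price fails to cover variable cost at any output.
Best response: produce nothing and absorb the $581 fixed cost.

Shut down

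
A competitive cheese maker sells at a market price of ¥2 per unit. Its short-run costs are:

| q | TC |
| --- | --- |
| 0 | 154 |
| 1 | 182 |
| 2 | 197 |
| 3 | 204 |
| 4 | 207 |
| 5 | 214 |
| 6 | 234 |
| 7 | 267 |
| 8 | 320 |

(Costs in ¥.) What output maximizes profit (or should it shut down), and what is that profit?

q = 0 (shut down); profit = -¥154

Tabulate TR − TC: q=0: -154; q=1: -180; q=2: -193; q=3: -198; q=4: -199; q=5: -204; q=6: -222; q=7: -253; q=8: -304.
Profit is highest at q = 0. Equivalently, the lowest AVC in the table is 60/5 ≈ ¥12 at q = 5, and P = ¥2 falls below it — price never covers variable cost, so the firm shuts down and loses only its fixed cost.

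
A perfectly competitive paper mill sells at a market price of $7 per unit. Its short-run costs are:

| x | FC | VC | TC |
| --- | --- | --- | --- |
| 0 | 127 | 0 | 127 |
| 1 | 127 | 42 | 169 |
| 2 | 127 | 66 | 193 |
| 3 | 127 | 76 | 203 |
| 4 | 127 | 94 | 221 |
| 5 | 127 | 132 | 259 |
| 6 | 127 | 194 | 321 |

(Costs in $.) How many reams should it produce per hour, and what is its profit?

x = 0 (shut down); profit = -$127

Compute π = P·x − TC at each output: x=0: -127; x=1: -162; x=2: -179; x=3: -182; x=4: -193; x=5: -224; x=6: -279.
Profit is highest at x = 0. Equivalently, the lowest AVC in the table is 94/4 ≈ $23.50 at x = 4, and P = $7 falls below it — price never covers variable cost, so the firm shuts down and loses only its fixed cost.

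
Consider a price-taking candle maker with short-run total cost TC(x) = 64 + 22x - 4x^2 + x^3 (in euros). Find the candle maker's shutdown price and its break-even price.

Shutdown price = €18; break-even price = €38

AVC = 22 - 4x + x^2; minimized at x = 2, giving min AVC = €18. That is the shutdown price.
ATC = 64/x + 22 - 4x + x^2. Setting dATC/dx = −64/x^2 − 4 + 2x = 0 gives x = 4 (since 2·4^3 − 4·4^2 = 64).
min ATC = 64/4 + 22 − 4·4 + 4^2 = €38. That is the break-even price.
For €18 ≤ P < €38 the firm produces at a loss; below €18 it shuts down.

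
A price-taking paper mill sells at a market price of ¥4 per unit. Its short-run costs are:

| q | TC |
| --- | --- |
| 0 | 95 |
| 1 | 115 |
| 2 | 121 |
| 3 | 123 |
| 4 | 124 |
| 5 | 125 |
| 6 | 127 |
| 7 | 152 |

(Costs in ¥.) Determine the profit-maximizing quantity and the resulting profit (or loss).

Compute π = P·q − TC at each output: q=0: -95; q=1: -111; q=2: -113; q=3: -111; q=4: -108; q=5: -105; q=6: -103; q=7: -124.
Profit is highest at q = 0. Equivalently, the lowest AVC in the table is 32/6 ≈ ¥5.33 at q = 6, and P = ¥4 falls below it — price never covers variable cost, so the firm shuts down and loses only its fixed cost.

q = 0 (shut down); profit = -¥95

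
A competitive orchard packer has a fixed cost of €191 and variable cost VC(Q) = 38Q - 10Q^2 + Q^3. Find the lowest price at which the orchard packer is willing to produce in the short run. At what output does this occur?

€13 per unit, at Q = 5

Short-run supply begins at min AVC. From VC = 38Q - 10Q^2 + Q^3, AVC = 38 - 10Q + Q^2.
At the minimum of AVC, MC = AVC. MC = 38 - 20Q + 3Q^2; setting MC = AVC gives 2Q^2 - 10Q = 0, so Q = 5. min AVC = 13.
So the shutdown price is €13.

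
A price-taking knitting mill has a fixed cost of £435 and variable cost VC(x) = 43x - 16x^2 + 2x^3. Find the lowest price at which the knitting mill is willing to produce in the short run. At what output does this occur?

£11 per unit, at x = 4

Short-run supply begins at min AVC. From VC = 43x - 16x^2 + 2x^3, AVC = 43 - 16x + 2x^2.
dAVC/dx = -16 + 4x = 0 gives x = 4. min AVC = 43 - 16·4 + 2·4^2 = 11.
So the shutdown price is £11.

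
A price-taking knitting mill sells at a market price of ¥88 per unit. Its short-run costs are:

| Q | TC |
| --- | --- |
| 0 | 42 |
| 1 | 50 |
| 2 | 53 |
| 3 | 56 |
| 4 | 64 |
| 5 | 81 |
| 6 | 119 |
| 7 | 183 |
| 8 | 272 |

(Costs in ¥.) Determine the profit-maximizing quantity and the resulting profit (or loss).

Compute π = P·Q − TC at each output: Q=0: -42; Q=1: 38; Q=2: 123; Q=3: 208; Q=4: 288; Q=5: 359; Q=6: 409; Q=7: 433; Q=8: 432.
Profit is maximized at Q = 7. AVC there is 141/7 = ¥20.14 ≤ P, so producing beats shutting down (which would give -¥42).

Q = 7; profit = ¥433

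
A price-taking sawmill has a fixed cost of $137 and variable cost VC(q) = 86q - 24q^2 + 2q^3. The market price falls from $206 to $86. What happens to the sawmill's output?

AVC = 86 - 24q + 2q^2, minimized at q = 6 where min AVC = $14. MC = 86 - 48q + 6q^2.
With P = $206 above the shutdown price, P = MC gives q = 10.
At P = $86 ≥ min AVC, set P = MC: q = 8. The firm stays open but cuts output.

Output falls from 10 to 8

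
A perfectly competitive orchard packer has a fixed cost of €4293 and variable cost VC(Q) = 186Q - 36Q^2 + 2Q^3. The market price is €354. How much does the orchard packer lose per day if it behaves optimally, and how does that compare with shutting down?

Profit = -€373 at Q = 14

AVC = 186 - 36Q + 2Q^2; min AVC = €24 at Q = 9. Since P = €354 ≥ min AVC, the firm produces.
MC = 186 - 72Q + 6Q^2. Setting P = MC and taking the root on the rising branch gives Q* = 14.
TR = 354·14 = 4956. TC = 4293 + 1036 = 5329. Profit = 4956 − 5329 = -€373.
Shutting down would mean losing the fixed cost of €4293, so operating at a loss of €373 is better by €3920.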